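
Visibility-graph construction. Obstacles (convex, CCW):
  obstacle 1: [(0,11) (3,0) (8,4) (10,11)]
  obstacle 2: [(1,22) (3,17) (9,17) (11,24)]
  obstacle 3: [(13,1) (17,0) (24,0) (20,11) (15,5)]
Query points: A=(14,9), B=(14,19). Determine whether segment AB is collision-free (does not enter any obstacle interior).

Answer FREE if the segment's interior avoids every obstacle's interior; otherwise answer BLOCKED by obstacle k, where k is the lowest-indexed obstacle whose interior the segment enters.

FREE

Obstacle 1 [(0,11) (3,0) (8,4) (10,11)]:
  edge (0,11)–(3,0): clear
  edge (3,0)–(8,4): clear
  edge (8,4)–(10,11): clear
  edge (10,11)–(0,11): clear
  midpoint (14,14) outside
  → clear
Obstacle 2 [(1,22) (3,17) (9,17) (11,24)]:
  edge (1,22)–(3,17): clear
  edge (3,17)–(9,17): clear
  edge (9,17)–(11,24): clear
  edge (11,24)–(1,22): clear
  midpoint (14,14) outside
  → clear
Obstacle 3 [(13,1) (17,0) (24,0) (20,11) (15,5)]:
  edge (13,1)–(17,0): clear
  edge (17,0)–(24,0): clear
  edge (24,0)–(20,11): clear
  edge (20,11)–(15,5): clear
  edge (15,5)–(13,1): clear
  midpoint (14,14) outside
  → clear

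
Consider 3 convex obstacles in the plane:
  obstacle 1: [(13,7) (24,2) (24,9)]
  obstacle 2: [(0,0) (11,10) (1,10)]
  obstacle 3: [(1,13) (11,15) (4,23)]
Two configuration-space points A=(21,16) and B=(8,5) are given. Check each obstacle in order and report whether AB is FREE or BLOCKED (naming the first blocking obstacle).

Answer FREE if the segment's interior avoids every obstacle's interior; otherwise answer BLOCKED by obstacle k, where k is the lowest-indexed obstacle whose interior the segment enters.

FREE

Obstacle 1 [(13,7) (24,2) (24,9)]:
  edge (13,7)–(24,2): clear
  edge (24,2)–(24,9): clear
  edge (24,9)–(13,7): clear
  midpoint (29/2,21/2) outside
  → clear
Obstacle 2 [(0,0) (11,10) (1,10)]:
  edge (0,0)–(11,10): clear
  edge (11,10)–(1,10): clear
  edge (1,10)–(0,0): clear
  midpoint (29/2,21/2) outside
  → clear
Obstacle 3 [(1,13) (11,15) (4,23)]:
  edge (1,13)–(11,15): clear
  edge (11,15)–(4,23): clear
  edge (4,23)–(1,13): clear
  midpoint (29/2,21/2) outside
  → clear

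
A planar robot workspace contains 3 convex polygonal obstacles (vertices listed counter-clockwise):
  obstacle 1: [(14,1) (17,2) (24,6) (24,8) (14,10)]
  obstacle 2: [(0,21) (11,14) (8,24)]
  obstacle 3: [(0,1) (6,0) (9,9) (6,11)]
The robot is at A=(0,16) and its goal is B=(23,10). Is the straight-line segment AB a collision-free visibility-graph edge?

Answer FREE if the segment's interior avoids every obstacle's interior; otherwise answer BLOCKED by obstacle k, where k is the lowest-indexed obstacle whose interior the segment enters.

FREE

Obstacle 1 [(14,1) (17,2) (24,6) (24,8) (14,10)]:
  edge (14,1)–(17,2): clear
  edge (17,2)–(24,6): clear
  edge (24,6)–(24,8): clear
  edge (24,8)–(14,10): clear
  edge (14,10)–(14,1): clear
  midpoint (23/2,13) outside
  → clear
Obstacle 2 [(0,21) (11,14) (8,24)]:
  edge (0,21)–(11,14): clear
  edge (11,14)–(8,24): clear
  edge (8,24)–(0,21): clear
  midpoint (23/2,13) outside
  → clear
Obstacle 3 [(0,1) (6,0) (9,9) (6,11)]:
  edge (0,1)–(6,0): clear
  edge (6,0)–(9,9): clear
  edge (9,9)–(6,11): clear
  edge (6,11)–(0,1): clear
  midpoint (23/2,13) outside
  → clear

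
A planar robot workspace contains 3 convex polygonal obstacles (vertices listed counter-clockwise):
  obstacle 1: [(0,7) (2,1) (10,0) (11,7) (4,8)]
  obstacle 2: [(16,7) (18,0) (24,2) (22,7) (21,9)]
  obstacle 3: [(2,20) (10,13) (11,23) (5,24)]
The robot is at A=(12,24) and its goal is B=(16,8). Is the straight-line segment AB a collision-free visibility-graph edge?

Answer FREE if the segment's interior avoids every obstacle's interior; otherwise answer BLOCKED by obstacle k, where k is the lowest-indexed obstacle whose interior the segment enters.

Obstacle 1 [(0,7) (2,1) (10,0) (11,7) (4,8)]:
  edge (0,7)–(2,1): clear
  edge (2,1)–(10,0): clear
  edge (10,0)–(11,7): clear
  edge (11,7)–(4,8): clear
  edge (4,8)–(0,7): clear
  midpoint (14,16) outside
  → clear
Obstacle 2 [(16,7) (18,0) (24,2) (22,7) (21,9)]:
  edge (16,7)–(18,0): clear
  edge (18,0)–(24,2): clear
  edge (24,2)–(22,7): clear
  edge (22,7)–(21,9): clear
  edge (21,9)–(16,7): clear
  midpoint (14,16) outside
  → clear
Obstacle 3 [(2,20) (10,13) (11,23) (5,24)]:
  edge (2,20)–(10,13): clear
  edge (10,13)–(11,23): clear
  edge (11,23)–(5,24): clear
  edge (5,24)–(2,20): clear
  midpoint (14,16) outside
  → clear

FREE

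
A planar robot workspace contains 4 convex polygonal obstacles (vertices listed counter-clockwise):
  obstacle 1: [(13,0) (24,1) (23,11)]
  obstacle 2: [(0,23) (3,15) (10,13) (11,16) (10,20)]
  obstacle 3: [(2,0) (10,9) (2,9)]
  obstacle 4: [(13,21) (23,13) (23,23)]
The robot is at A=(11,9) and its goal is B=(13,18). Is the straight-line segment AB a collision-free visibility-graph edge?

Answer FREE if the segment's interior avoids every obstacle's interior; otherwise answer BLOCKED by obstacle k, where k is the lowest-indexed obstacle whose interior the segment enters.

FREE

Obstacle 1 [(13,0) (24,1) (23,11)]:
  edge (13,0)–(24,1): clear
  edge (24,1)–(23,11): clear
  edge (23,11)–(13,0): clear
  midpoint (12,27/2) outside
  → clear
Obstacle 2 [(0,23) (3,15) (10,13) (11,16) (10,20)]:
  edge (0,23)–(3,15): clear
  edge (3,15)–(10,13): clear
  edge (10,13)–(11,16): clear
  edge (11,16)–(10,20): clear
  edge (10,20)–(0,23): clear
  midpoint (12,27/2) outside
  → clear
Obstacle 3 [(2,0) (10,9) (2,9)]:
  edge (2,0)–(10,9): clear
  edge (10,9)–(2,9): clear
  edge (2,9)–(2,0): clear
  midpoint (12,27/2) outside
  → clear
Obstacle 4 [(13,21) (23,13) (23,23)]:
  edge (13,21)–(23,13): clear
  edge (23,13)–(23,23): clear
  edge (23,23)–(13,21): clear
  midpoint (12,27/2) outside
  → clear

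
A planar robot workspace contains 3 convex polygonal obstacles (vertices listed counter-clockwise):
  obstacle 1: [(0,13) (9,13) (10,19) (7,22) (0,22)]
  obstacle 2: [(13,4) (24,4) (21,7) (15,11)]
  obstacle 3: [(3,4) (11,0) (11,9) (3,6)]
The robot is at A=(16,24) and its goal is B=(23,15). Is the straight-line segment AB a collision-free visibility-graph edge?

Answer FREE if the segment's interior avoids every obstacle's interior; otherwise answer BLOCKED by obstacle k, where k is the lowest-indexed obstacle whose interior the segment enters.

FREE

Obstacle 1 [(0,13) (9,13) (10,19) (7,22) (0,22)]:
  edge (0,13)–(9,13): clear
  edge (9,13)–(10,19): clear
  edge (10,19)–(7,22): clear
  edge (7,22)–(0,22): clear
  edge (0,22)–(0,13): clear
  midpoint (39/2,39/2) outside
  → clear
Obstacle 2 [(13,4) (24,4) (21,7) (15,11)]:
  edge (13,4)–(24,4): clear
  edge (24,4)–(21,7): clear
  edge (21,7)–(15,11): clear
  edge (15,11)–(13,4): clear
  midpoint (39/2,39/2) outside
  → clear
Obstacle 3 [(3,4) (11,0) (11,9) (3,6)]:
  edge (3,4)–(11,0): clear
  edge (11,0)–(11,9): clear
  edge (11,9)–(3,6): clear
  edge (3,6)–(3,4): clear
  midpoint (39/2,39/2) outside
  → clear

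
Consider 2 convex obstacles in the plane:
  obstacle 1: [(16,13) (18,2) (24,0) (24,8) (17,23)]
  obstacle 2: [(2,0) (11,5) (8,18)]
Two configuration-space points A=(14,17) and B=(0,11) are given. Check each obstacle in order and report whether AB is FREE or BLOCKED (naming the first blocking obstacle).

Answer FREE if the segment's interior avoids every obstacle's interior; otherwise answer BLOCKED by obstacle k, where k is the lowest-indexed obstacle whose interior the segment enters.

BLOCKED by obstacle 2

Obstacle 1 [(16,13) (18,2) (24,0) (24,8) (17,23)]:
  edge (16,13)–(18,2): clear
  edge (18,2)–(24,0): clear
  edge (24,0)–(24,8): clear
  edge (24,8)–(17,23): clear
  edge (17,23)–(16,13): clear
  midpoint (7,14) outside
  → clear
Obstacle 2 [(2,0) (11,5) (8,18)]:
  edge (2,0)–(11,5): clear
  edge (11,5)–(8,18): crosses AB
  edge (8,18)–(2,0): crosses AB
  → BLOCKED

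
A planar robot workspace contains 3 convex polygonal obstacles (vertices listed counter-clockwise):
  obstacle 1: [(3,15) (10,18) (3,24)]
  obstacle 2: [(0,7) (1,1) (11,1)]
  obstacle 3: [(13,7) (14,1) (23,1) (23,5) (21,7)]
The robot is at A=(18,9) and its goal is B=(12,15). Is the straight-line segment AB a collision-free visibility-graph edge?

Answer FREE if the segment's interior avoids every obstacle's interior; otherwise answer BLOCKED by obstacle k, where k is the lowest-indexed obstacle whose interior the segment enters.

Obstacle 1 [(3,15) (10,18) (3,24)]:
  edge (3,15)–(10,18): clear
  edge (10,18)–(3,24): clear
  edge (3,24)–(3,15): clear
  midpoint (15,12) outside
  → clear
Obstacle 2 [(0,7) (1,1) (11,1)]:
  edge (0,7)–(1,1): clear
  edge (1,1)–(11,1): clear
  edge (11,1)–(0,7): clear
  midpoint (15,12) outside
  → clear
Obstacle 3 [(13,7) (14,1) (23,1) (23,5) (21,7)]:
  edge (13,7)–(14,1): clear
  edge (14,1)–(23,1): clear
  edge (23,1)–(23,5): clear
  edge (23,5)–(21,7): clear
  edge (21,7)–(13,7): clear
  midpoint (15,12) outside
  → clear

FREE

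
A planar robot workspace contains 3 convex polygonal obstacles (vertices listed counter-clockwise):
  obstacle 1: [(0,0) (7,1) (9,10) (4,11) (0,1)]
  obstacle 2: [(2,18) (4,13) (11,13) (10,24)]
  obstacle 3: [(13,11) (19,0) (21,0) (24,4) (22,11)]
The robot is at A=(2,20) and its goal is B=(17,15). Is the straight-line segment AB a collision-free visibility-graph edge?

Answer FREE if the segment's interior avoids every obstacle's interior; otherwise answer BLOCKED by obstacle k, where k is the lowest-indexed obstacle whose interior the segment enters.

BLOCKED by obstacle 2

Obstacle 1 [(0,0) (7,1) (9,10) (4,11) (0,1)]:
  edge (0,0)–(7,1): clear
  edge (7,1)–(9,10): clear
  edge (9,10)–(4,11): clear
  edge (4,11)–(0,1): clear
  edge (0,1)–(0,0): clear
  midpoint (19/2,35/2) outside
  → clear
Obstacle 2 [(2,18) (4,13) (11,13) (10,24)]:
  edge (2,18)–(4,13): clear
  edge (4,13)–(11,13): clear
  edge (11,13)–(10,24): crosses AB
  edge (10,24)–(2,18): crosses AB
  → BLOCKED
Obstacle 3 [(13,11) (19,0) (21,0) (24,4) (22,11)]:
  edge (13,11)–(19,0): clear
  edge (19,0)–(21,0): clear
  edge (21,0)–(24,4): clear
  edge (24,4)–(22,11): clear
  edge (22,11)–(13,11): clear
  midpoint (19/2,35/2) outside
  → clear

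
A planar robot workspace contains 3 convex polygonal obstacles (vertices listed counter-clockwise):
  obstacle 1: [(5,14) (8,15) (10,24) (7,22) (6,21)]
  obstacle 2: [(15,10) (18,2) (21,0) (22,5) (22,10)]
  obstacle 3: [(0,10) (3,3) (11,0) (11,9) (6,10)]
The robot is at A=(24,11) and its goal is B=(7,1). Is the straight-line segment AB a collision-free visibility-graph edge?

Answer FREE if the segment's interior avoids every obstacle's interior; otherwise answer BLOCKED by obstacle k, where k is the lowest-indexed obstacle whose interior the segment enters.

BLOCKED by obstacle 2

Obstacle 1 [(5,14) (8,15) (10,24) (7,22) (6,21)]:
  edge (5,14)–(8,15): clear
  edge (8,15)–(10,24): clear
  edge (10,24)–(7,22): clear
  edge (7,22)–(6,21): clear
  edge (6,21)–(5,14): clear
  midpoint (31/2,6) outside
  → clear
Obstacle 2 [(15,10) (18,2) (21,0) (22,5) (22,10)]:
  edge (15,10)–(18,2): crosses AB
  edge (18,2)–(21,0): clear
  edge (21,0)–(22,5): clear
  edge (22,5)–(22,10): crosses AB
  edge (22,10)–(15,10): clear
  → BLOCKED
Obstacle 3 [(0,10) (3,3) (11,0) (11,9) (6,10)]:
  edge (0,10)–(3,3): clear
  edge (3,3)–(11,0): crosses AB
  edge (11,0)–(11,9): crosses AB
  edge (11,9)–(6,10): clear
  edge (6,10)–(0,10): clear
  → BLOCKED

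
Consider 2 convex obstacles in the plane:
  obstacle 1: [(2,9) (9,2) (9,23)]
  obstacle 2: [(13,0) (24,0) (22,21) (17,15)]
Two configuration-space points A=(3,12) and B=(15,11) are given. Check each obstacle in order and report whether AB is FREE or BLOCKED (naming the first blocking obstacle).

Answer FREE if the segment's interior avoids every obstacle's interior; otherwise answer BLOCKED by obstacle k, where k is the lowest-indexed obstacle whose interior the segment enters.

Obstacle 1 [(2,9) (9,2) (9,23)]:
  edge (2,9)–(9,2): clear
  edge (9,2)–(9,23): crosses AB
  edge (9,23)–(2,9): crosses AB
  → BLOCKED
Obstacle 2 [(13,0) (24,0) (22,21) (17,15)]:
  edge (13,0)–(24,0): clear
  edge (24,0)–(22,21): clear
  edge (22,21)–(17,15): clear
  edge (17,15)–(13,0): clear
  midpoint (9,23/2) outside
  → clear

BLOCKED by obstacle 1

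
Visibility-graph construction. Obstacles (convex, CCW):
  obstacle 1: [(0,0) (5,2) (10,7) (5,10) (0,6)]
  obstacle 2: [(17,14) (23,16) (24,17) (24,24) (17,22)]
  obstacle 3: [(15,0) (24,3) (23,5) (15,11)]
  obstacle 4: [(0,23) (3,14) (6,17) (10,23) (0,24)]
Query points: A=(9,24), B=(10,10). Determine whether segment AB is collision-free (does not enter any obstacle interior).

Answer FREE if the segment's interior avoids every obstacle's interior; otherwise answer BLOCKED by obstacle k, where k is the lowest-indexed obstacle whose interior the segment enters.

BLOCKED by obstacle 4

Obstacle 1 [(0,0) (5,2) (10,7) (5,10) (0,6)]:
  edge (0,0)–(5,2): clear
  edge (5,2)–(10,7): clear
  edge (10,7)–(5,10): clear
  edge (5,10)–(0,6): clear
  edge (0,6)–(0,0): clear
  midpoint (19/2,17) outside
  → clear
Obstacle 2 [(17,14) (23,16) (24,17) (24,24) (17,22)]:
  edge (17,14)–(23,16): clear
  edge (23,16)–(24,17): clear
  edge (24,17)–(24,24): clear
  edge (24,24)–(17,22): clear
  edge (17,22)–(17,14): clear
  midpoint (19/2,17) outside
  → clear
Obstacle 3 [(15,0) (24,3) (23,5) (15,11)]:
  edge (15,0)–(24,3): clear
  edge (24,3)–(23,5): clear
  edge (23,5)–(15,11): clear
  edge (15,11)–(15,0): clear
  midpoint (19/2,17) outside
  → clear
Obstacle 4 [(0,23) (3,14) (6,17) (10,23) (0,24)]:
  edge (0,23)–(3,14): clear
  edge (3,14)–(6,17): clear
  edge (6,17)–(10,23): crosses AB
  edge (10,23)–(0,24): crosses AB
  edge (0,24)–(0,23): clear
  → BLOCKED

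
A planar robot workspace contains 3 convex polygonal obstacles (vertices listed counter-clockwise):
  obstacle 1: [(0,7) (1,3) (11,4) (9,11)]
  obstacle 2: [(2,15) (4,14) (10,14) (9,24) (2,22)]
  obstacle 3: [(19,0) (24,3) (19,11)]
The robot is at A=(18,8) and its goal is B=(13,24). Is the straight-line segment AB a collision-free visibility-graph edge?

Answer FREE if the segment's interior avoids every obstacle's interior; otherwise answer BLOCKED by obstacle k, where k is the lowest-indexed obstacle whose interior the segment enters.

Obstacle 1 [(0,7) (1,3) (11,4) (9,11)]:
  edge (0,7)–(1,3): clear
  edge (1,3)–(11,4): clear
  edge (11,4)–(9,11): clear
  edge (9,11)–(0,7): clear
  midpoint (31/2,16) outside
  → clear
Obstacle 2 [(2,15) (4,14) (10,14) (9,24) (2,22)]:
  edge (2,15)–(4,14): clear
  edge (4,14)–(10,14): clear
  edge (10,14)–(9,24): clear
  edge (9,24)–(2,22): clear
  edge (2,22)–(2,15): clear
  midpoint (31/2,16) outside
  → clear
Obstacle 3 [(19,0) (24,3) (19,11)]:
  edge (19,0)–(24,3): clear
  edge (24,3)–(19,11): clear
  edge (19,11)–(19,0): clear
  midpoint (31/2,16) outside
  → clear

FREE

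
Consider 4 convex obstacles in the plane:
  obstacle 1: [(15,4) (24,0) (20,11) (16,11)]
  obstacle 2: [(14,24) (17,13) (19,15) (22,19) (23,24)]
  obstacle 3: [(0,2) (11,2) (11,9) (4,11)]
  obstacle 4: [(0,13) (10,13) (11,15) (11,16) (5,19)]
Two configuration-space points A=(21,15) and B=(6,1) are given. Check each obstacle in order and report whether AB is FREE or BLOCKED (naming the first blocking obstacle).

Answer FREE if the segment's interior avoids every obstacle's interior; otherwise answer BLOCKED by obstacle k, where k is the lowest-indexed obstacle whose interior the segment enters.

BLOCKED by obstacle 1

Obstacle 1 [(15,4) (24,0) (20,11) (16,11)]:
  edge (15,4)–(24,0): clear
  edge (24,0)–(20,11): clear
  edge (20,11)–(16,11): crosses AB
  edge (16,11)–(15,4): crosses AB
  → BLOCKED
Obstacle 2 [(14,24) (17,13) (19,15) (22,19) (23,24)]:
  edge (14,24)–(17,13): clear
  edge (17,13)–(19,15): clear
  edge (19,15)–(22,19): clear
  edge (22,19)–(23,24): clear
  edge (23,24)–(14,24): clear
  midpoint (27/2,8) outside
  → clear
Obstacle 3 [(0,2) (11,2) (11,9) (4,11)]:
  edge (0,2)–(11,2): crosses AB
  edge (11,2)–(11,9): crosses AB
  edge (11,9)–(4,11): clear
  edge (4,11)–(0,2): clear
  → BLOCKED
Obstacle 4 [(0,13) (10,13) (11,15) (11,16) (5,19)]:
  edge (0,13)–(10,13): clear
  edge (10,13)–(11,15): clear
  edge (11,15)–(11,16): clear
  edge (11,16)–(5,19): clear
  edge (5,19)–(0,13): clear
  midpoint (27/2,8) outside
  → clear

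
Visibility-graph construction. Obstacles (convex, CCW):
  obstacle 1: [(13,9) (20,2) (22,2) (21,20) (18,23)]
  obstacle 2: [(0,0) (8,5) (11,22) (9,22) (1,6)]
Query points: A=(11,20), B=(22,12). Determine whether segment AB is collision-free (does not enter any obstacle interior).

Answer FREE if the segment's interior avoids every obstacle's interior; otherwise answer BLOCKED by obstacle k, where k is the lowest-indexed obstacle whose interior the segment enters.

Obstacle 1 [(13,9) (20,2) (22,2) (21,20) (18,23)]:
  edge (13,9)–(20,2): clear
  edge (20,2)–(22,2): clear
  edge (22,2)–(21,20): crosses AB
  edge (21,20)–(18,23): clear
  edge (18,23)–(13,9): crosses AB
  → BLOCKED
Obstacle 2 [(0,0) (8,5) (11,22) (9,22) (1,6)]:
  edge (0,0)–(8,5): clear
  edge (8,5)–(11,22): clear
  edge (11,22)–(9,22): clear
  edge (9,22)–(1,6): clear
  edge (1,6)–(0,0): clear
  midpoint (33/2,16) outside
  → clear

BLOCKED by obstacle 1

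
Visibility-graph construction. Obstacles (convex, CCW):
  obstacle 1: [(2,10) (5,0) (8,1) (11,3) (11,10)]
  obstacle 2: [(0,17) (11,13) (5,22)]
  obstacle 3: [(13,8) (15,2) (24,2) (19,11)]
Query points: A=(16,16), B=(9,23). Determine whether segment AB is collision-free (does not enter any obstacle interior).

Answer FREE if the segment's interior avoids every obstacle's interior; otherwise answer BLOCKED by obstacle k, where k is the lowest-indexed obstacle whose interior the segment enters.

FREE

Obstacle 1 [(2,10) (5,0) (8,1) (11,3) (11,10)]:
  edge (2,10)–(5,0): clear
  edge (5,0)–(8,1): clear
  edge (8,1)–(11,3): clear
  edge (11,3)–(11,10): clear
  edge (11,10)–(2,10): clear
  midpoint (25/2,39/2) outside
  → clear
Obstacle 2 [(0,17) (11,13) (5,22)]:
  edge (0,17)–(11,13): clear
  edge (11,13)–(5,22): clear
  edge (5,22)–(0,17): clear
  midpoint (25/2,39/2) outside
  → clear
Obstacle 3 [(13,8) (15,2) (24,2) (19,11)]:
  edge (13,8)–(15,2): clear
  edge (15,2)–(24,2): clear
  edge (24,2)–(19,11): clear
  edge (19,11)–(13,8): clear
  midpoint (25/2,39/2) outside
  → clear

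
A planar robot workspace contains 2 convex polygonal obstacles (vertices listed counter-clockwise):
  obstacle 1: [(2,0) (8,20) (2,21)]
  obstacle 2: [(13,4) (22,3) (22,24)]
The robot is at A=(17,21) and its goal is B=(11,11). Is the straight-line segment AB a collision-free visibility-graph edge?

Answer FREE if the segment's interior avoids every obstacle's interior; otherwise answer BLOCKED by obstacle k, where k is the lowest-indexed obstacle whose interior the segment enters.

FREE

Obstacle 1 [(2,0) (8,20) (2,21)]:
  edge (2,0)–(8,20): clear
  edge (8,20)–(2,21): clear
  edge (2,21)–(2,0): clear
  midpoint (14,16) outside
  → clear
Obstacle 2 [(13,4) (22,3) (22,24)]:
  edge (13,4)–(22,3): clear
  edge (22,3)–(22,24): clear
  edge (22,24)–(13,4): clear
  midpoint (14,16) outside
  → clear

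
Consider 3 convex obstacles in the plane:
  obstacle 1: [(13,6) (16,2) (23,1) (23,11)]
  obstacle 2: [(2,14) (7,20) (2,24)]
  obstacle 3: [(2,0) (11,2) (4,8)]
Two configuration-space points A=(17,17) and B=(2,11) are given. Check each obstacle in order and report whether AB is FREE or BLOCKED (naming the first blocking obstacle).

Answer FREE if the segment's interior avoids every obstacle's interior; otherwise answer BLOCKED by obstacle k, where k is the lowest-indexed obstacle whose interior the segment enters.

Obstacle 1 [(13,6) (16,2) (23,1) (23,11)]:
  edge (13,6)–(16,2): clear
  edge (16,2)–(23,1): clear
  edge (23,1)–(23,11): clear
  edge (23,11)–(13,6): clear
  midpoint (19/2,14) outside
  → clear
Obstacle 2 [(2,14) (7,20) (2,24)]:
  edge (2,14)–(7,20): clear
  edge (7,20)–(2,24): clear
  edge (2,24)–(2,14): clear
  midpoint (19/2,14) outside
  → clear
Obstacle 3 [(2,0) (11,2) (4,8)]:
  edge (2,0)–(11,2): clear
  edge (11,2)–(4,8): clear
  edge (4,8)–(2,0): clear
  midpoint (19/2,14) outside
  → clear

FREE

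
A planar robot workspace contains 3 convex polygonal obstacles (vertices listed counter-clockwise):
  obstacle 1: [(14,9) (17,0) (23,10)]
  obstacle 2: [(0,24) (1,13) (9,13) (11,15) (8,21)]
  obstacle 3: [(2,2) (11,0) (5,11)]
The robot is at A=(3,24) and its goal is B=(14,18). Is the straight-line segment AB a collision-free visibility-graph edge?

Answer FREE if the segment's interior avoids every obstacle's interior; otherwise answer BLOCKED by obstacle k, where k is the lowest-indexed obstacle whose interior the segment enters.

FREE

Obstacle 1 [(14,9) (17,0) (23,10)]:
  edge (14,9)–(17,0): clear
  edge (17,0)–(23,10): clear
  edge (23,10)–(14,9): clear
  midpoint (17/2,21) outside
  → clear
Obstacle 2 [(0,24) (1,13) (9,13) (11,15) (8,21)]:
  edge (0,24)–(1,13): clear
  edge (1,13)–(9,13): clear
  edge (9,13)–(11,15): clear
  edge (11,15)–(8,21): clear
  edge (8,21)–(0,24): clear
  midpoint (17/2,21) outside
  → clear
Obstacle 3 [(2,2) (11,0) (5,11)]:
  edge (2,2)–(11,0): clear
  edge (11,0)–(5,11): clear
  edge (5,11)–(2,2): clear
  midpoint (17/2,21) outside
  → clear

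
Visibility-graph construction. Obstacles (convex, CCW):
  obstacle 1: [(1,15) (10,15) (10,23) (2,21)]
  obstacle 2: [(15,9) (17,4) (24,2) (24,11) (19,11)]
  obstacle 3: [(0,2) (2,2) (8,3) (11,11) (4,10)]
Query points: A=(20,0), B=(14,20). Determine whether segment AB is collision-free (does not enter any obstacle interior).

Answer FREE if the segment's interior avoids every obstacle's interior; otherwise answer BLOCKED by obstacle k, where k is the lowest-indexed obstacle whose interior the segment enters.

Obstacle 1 [(1,15) (10,15) (10,23) (2,21)]:
  edge (1,15)–(10,15): clear
  edge (10,15)–(10,23): clear
  edge (10,23)–(2,21): clear
  edge (2,21)–(1,15): clear
  midpoint (17,10) outside
  → clear
Obstacle 2 [(15,9) (17,4) (24,2) (24,11) (19,11)]:
  edge (15,9)–(17,4): clear
  edge (17,4)–(24,2): crosses AB
  edge (24,2)–(24,11): clear
  edge (24,11)–(19,11): clear
  edge (19,11)–(15,9): crosses AB
  → BLOCKED
Obstacle 3 [(0,2) (2,2) (8,3) (11,11) (4,10)]:
  edge (0,2)–(2,2): clear
  edge (2,2)–(8,3): clear
  edge (8,3)–(11,11): clear
  edge (11,11)–(4,10): clear
  edge (4,10)–(0,2): clear
  midpoint (17,10) outside
  → clear

BLOCKED by obstacle 2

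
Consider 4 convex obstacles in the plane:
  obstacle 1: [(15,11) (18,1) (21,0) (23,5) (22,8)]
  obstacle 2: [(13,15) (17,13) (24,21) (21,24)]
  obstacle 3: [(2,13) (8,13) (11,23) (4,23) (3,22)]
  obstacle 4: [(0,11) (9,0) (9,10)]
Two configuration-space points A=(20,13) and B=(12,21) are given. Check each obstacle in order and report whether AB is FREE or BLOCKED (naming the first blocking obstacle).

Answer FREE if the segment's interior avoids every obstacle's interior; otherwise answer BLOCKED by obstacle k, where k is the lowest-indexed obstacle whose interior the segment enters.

Obstacle 1 [(15,11) (18,1) (21,0) (23,5) (22,8)]:
  edge (15,11)–(18,1): clear
  edge (18,1)–(21,0): clear
  edge (21,0)–(23,5): clear
  edge (23,5)–(22,8): clear
  edge (22,8)–(15,11): clear
  midpoint (16,17) outside
  → clear
Obstacle 2 [(13,15) (17,13) (24,21) (21,24)]:
  edge (13,15)–(17,13): clear
  edge (17,13)–(24,21): crosses AB
  edge (24,21)–(21,24): clear
  edge (21,24)–(13,15): crosses AB
  → BLOCKED
Obstacle 3 [(2,13) (8,13) (11,23) (4,23) (3,22)]:
  edge (2,13)–(8,13): clear
  edge (8,13)–(11,23): clear
  edge (11,23)–(4,23): clear
  edge (4,23)–(3,22): clear
  edge (3,22)–(2,13): clear
  midpoint (16,17) outside
  → clear
Obstacle 4 [(0,11) (9,0) (9,10)]:
  edge (0,11)–(9,0): clear
  edge (9,0)–(9,10): clear
  edge (9,10)–(0,11): clear
  midpoint (16,17) outside
  → clear

BLOCKED by obstacle 2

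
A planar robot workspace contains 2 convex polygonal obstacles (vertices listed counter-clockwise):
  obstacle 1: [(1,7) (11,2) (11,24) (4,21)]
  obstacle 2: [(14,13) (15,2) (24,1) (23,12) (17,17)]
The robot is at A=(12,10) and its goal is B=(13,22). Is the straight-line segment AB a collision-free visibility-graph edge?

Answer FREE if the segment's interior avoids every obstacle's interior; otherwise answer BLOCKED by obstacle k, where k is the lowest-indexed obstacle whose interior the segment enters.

Obstacle 1 [(1,7) (11,2) (11,24) (4,21)]:
  edge (1,7)–(11,2): clear
  edge (11,2)–(11,24): clear
  edge (11,24)–(4,21): clear
  edge (4,21)–(1,7): clear
  midpoint (25/2,16) outside
  → clear
Obstacle 2 [(14,13) (15,2) (24,1) (23,12) (17,17)]:
  edge (14,13)–(15,2): clear
  edge (15,2)–(24,1): clear
  edge (24,1)–(23,12): clear
  edge (23,12)–(17,17): clear
  edge (17,17)–(14,13): clear
  midpoint (25/2,16) outside
  → clear

FREE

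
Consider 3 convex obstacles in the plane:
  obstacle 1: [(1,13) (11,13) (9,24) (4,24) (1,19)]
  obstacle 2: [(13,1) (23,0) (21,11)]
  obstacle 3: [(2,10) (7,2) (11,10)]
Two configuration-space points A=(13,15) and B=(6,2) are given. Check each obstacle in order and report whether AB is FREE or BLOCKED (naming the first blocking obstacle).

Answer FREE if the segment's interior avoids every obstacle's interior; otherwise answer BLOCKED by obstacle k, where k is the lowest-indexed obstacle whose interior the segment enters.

BLOCKED by obstacle 3

Obstacle 1 [(1,13) (11,13) (9,24) (4,24) (1,19)]:
  edge (1,13)–(11,13): clear
  edge (11,13)–(9,24): clear
  edge (9,24)–(4,24): clear
  edge (4,24)–(1,19): clear
  edge (1,19)–(1,13): clear
  midpoint (19/2,17/2) outside
  → clear
Obstacle 2 [(13,1) (23,0) (21,11)]:
  edge (13,1)–(23,0): clear
  edge (23,0)–(21,11): clear
  edge (21,11)–(13,1): clear
  midpoint (19/2,17/2) outside
  → clear
Obstacle 3 [(2,10) (7,2) (11,10)]:
  edge (2,10)–(7,2): crosses AB
  edge (7,2)–(11,10): clear
  edge (11,10)–(2,10): crosses AB
  → BLOCKED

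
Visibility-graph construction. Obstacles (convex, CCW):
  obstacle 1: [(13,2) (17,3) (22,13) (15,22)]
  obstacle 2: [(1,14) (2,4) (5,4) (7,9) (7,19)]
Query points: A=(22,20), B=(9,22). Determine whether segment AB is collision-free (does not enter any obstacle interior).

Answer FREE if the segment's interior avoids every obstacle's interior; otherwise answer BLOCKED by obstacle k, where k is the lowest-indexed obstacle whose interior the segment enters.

BLOCKED by obstacle 1

Obstacle 1 [(13,2) (17,3) (22,13) (15,22)]:
  edge (13,2)–(17,3): clear
  edge (17,3)–(22,13): clear
  edge (22,13)–(15,22): crosses AB
  edge (15,22)–(13,2): crosses AB
  → BLOCKED
Obstacle 2 [(1,14) (2,4) (5,4) (7,9) (7,19)]:
  edge (1,14)–(2,4): clear
  edge (2,4)–(5,4): clear
  edge (5,4)–(7,9): clear
  edge (7,9)–(7,19): clear
  edge (7,19)–(1,14): clear
  midpoint (31/2,21) outside
  → clear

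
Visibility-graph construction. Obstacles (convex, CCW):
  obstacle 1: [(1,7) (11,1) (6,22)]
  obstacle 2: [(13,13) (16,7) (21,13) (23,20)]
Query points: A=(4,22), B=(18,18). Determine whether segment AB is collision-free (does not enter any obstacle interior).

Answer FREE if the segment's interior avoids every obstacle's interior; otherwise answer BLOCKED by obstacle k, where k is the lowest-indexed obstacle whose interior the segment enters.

BLOCKED by obstacle 1

Obstacle 1 [(1,7) (11,1) (6,22)]:
  edge (1,7)–(11,1): clear
  edge (11,1)–(6,22): crosses AB
  edge (6,22)–(1,7): crosses AB
  → BLOCKED
Obstacle 2 [(13,13) (16,7) (21,13) (23,20)]:
  edge (13,13)–(16,7): clear
  edge (16,7)–(21,13): clear
  edge (21,13)–(23,20): clear
  edge (23,20)–(13,13): clear
  midpoint (11,20) outside
  → clear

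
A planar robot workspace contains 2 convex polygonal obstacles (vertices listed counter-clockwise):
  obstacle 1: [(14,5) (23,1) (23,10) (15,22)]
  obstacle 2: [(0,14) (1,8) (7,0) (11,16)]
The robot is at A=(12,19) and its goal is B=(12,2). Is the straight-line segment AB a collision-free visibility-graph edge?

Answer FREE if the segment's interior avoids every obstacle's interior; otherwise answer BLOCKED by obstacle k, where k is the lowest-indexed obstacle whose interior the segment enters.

FREE

Obstacle 1 [(14,5) (23,1) (23,10) (15,22)]:
  edge (14,5)–(23,1): clear
  edge (23,1)–(23,10): clear
  edge (23,10)–(15,22): clear
  edge (15,22)–(14,5): clear
  midpoint (12,21/2) outside
  → clear
Obstacle 2 [(0,14) (1,8) (7,0) (11,16)]:
  edge (0,14)–(1,8): clear
  edge (1,8)–(7,0): clear
  edge (7,0)–(11,16): clear
  edge (11,16)–(0,14): clear
  midpoint (12,21/2) outside
  → clear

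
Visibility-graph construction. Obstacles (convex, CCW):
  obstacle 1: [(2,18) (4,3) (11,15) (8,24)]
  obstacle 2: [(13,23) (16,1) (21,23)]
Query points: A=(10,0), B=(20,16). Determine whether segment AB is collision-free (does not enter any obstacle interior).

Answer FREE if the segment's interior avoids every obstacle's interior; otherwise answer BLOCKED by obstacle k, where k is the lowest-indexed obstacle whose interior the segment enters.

BLOCKED by obstacle 2

Obstacle 1 [(2,18) (4,3) (11,15) (8,24)]:
  edge (2,18)–(4,3): clear
  edge (4,3)–(11,15): clear
  edge (11,15)–(8,24): clear
  edge (8,24)–(2,18): clear
  midpoint (15,8) outside
  → clear
Obstacle 2 [(13,23) (16,1) (21,23)]:
  edge (13,23)–(16,1): crosses AB
  edge (16,1)–(21,23): crosses AB
  edge (21,23)–(13,23): clear
  → BLOCKED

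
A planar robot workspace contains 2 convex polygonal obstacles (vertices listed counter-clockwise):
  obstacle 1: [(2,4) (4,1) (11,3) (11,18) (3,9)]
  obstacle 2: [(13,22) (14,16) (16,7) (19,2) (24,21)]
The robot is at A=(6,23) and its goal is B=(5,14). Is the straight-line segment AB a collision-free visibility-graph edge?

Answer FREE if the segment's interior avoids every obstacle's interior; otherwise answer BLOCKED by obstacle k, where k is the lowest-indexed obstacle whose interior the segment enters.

FREE

Obstacle 1 [(2,4) (4,1) (11,3) (11,18) (3,9)]:
  edge (2,4)–(4,1): clear
  edge (4,1)–(11,3): clear
  edge (11,3)–(11,18): clear
  edge (11,18)–(3,9): clear
  edge (3,9)–(2,4): clear
  midpoint (11/2,37/2) outside
  → clear
Obstacle 2 [(13,22) (14,16) (16,7) (19,2) (24,21)]:
  edge (13,22)–(14,16): clear
  edge (14,16)–(16,7): clear
  edge (16,7)–(19,2): clear
  edge (19,2)–(24,21): clear
  edge (24,21)–(13,22): clear
  midpoint (11/2,37/2) outside
  → clear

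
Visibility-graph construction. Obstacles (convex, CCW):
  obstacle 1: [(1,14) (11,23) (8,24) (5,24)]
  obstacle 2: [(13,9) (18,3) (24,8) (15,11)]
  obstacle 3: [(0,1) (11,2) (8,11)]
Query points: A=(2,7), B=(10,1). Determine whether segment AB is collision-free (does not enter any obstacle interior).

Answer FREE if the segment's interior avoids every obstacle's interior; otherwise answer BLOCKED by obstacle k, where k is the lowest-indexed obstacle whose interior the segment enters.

Obstacle 1 [(1,14) (11,23) (8,24) (5,24)]:
  edge (1,14)–(11,23): clear
  edge (11,23)–(8,24): clear
  edge (8,24)–(5,24): clear
  edge (5,24)–(1,14): clear
  midpoint (6,4) outside
  → clear
Obstacle 2 [(13,9) (18,3) (24,8) (15,11)]:
  edge (13,9)–(18,3): clear
  edge (18,3)–(24,8): clear
  edge (24,8)–(15,11): clear
  edge (15,11)–(13,9): clear
  midpoint (6,4) outside
  → clear
Obstacle 3 [(0,1) (11,2) (8,11)]:
  edge (0,1)–(11,2): crosses AB
  edge (11,2)–(8,11): clear
  edge (8,11)–(0,1): crosses AB
  → BLOCKED

BLOCKED by obstacle 3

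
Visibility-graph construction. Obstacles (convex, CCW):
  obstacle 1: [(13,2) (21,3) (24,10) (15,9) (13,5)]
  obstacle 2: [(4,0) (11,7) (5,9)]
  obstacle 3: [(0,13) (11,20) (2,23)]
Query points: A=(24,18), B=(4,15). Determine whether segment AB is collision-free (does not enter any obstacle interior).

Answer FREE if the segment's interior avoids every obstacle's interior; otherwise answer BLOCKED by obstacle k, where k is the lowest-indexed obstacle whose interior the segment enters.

Obstacle 1 [(13,2) (21,3) (24,10) (15,9) (13,5)]:
  edge (13,2)–(21,3): clear
  edge (21,3)–(24,10): clear
  edge (24,10)–(15,9): clear
  edge (15,9)–(13,5): clear
  edge (13,5)–(13,2): clear
  midpoint (14,33/2) outside
  → clear
Obstacle 2 [(4,0) (11,7) (5,9)]:
  edge (4,0)–(11,7): clear
  edge (11,7)–(5,9): clear
  edge (5,9)–(4,0): clear
  midpoint (14,33/2) outside
  → clear
Obstacle 3 [(0,13) (11,20) (2,23)]:
  edge (0,13)–(11,20): clear
  edge (11,20)–(2,23): clear
  edge (2,23)–(0,13): clear
  midpoint (14,33/2) outside
  → clear

FREE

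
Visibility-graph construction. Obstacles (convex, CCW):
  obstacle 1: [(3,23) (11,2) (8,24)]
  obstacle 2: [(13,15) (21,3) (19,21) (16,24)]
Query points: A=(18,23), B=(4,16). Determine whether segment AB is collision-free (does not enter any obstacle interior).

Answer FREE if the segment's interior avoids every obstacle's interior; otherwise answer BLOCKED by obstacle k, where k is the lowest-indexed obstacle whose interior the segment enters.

BLOCKED by obstacle 1

Obstacle 1 [(3,23) (11,2) (8,24)]:
  edge (3,23)–(11,2): crosses AB
  edge (11,2)–(8,24): crosses AB
  edge (8,24)–(3,23): clear
  → BLOCKED
Obstacle 2 [(13,15) (21,3) (19,21) (16,24)]:
  edge (13,15)–(21,3): clear
  edge (21,3)–(19,21): clear
  edge (19,21)–(16,24): crosses AB
  edge (16,24)–(13,15): crosses AB
  → BLOCKED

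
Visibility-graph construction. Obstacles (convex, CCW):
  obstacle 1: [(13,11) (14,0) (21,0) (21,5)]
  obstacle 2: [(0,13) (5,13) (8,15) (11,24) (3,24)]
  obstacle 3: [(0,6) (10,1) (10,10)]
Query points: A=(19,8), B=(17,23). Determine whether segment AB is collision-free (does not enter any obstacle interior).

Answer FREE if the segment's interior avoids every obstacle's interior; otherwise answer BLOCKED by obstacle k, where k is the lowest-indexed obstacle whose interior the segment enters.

FREE

Obstacle 1 [(13,11) (14,0) (21,0) (21,5)]:
  edge (13,11)–(14,0): clear
  edge (14,0)–(21,0): clear
  edge (21,0)–(21,5): clear
  edge (21,5)–(13,11): clear
  midpoint (18,31/2) outside
  → clear
Obstacle 2 [(0,13) (5,13) (8,15) (11,24) (3,24)]:
  edge (0,13)–(5,13): clear
  edge (5,13)–(8,15): clear
  edge (8,15)–(11,24): clear
  edge (11,24)–(3,24): clear
  edge (3,24)–(0,13): clear
  midpoint (18,31/2) outside
  → clear
Obstacle 3 [(0,6) (10,1) (10,10)]:
  edge (0,6)–(10,1): clear
  edge (10,1)–(10,10): clear
  edge (10,10)–(0,6): clear
  midpoint (18,31/2) outside
  → clear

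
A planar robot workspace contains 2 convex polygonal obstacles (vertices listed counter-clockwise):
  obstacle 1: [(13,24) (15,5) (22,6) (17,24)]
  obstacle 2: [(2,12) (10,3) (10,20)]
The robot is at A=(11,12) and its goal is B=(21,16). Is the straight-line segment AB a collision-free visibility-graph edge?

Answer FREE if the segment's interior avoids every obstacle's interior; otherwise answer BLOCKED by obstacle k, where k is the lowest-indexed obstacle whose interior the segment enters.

Obstacle 1 [(13,24) (15,5) (22,6) (17,24)]:
  edge (13,24)–(15,5): crosses AB
  edge (15,5)–(22,6): clear
  edge (22,6)–(17,24): crosses AB
  edge (17,24)–(13,24): clear
  → BLOCKED
Obstacle 2 [(2,12) (10,3) (10,20)]:
  edge (2,12)–(10,3): clear
  edge (10,3)–(10,20): clear
  edge (10,20)–(2,12): clear
  midpoint (16,14) outside
  → clear

BLOCKED by obstacle 1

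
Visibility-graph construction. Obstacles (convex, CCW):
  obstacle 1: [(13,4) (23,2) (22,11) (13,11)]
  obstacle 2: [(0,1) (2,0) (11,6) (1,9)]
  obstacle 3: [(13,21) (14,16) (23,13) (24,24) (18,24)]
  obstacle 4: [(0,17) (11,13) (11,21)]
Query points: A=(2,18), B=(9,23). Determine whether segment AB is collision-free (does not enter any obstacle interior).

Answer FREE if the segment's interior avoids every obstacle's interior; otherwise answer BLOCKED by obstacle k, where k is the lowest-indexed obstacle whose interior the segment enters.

Obstacle 1 [(13,4) (23,2) (22,11) (13,11)]:
  edge (13,4)–(23,2): clear
  edge (23,2)–(22,11): clear
  edge (22,11)–(13,11): clear
  edge (13,11)–(13,4): clear
  midpoint (11/2,41/2) outside
  → clear
Obstacle 2 [(0,1) (2,0) (11,6) (1,9)]:
  edge (0,1)–(2,0): clear
  edge (2,0)–(11,6): clear
  edge (11,6)–(1,9): clear
  edge (1,9)–(0,1): clear
  midpoint (11/2,41/2) outside
  → clear
Obstacle 3 [(13,21) (14,16) (23,13) (24,24) (18,24)]:
  edge (13,21)–(14,16): clear
  edge (14,16)–(23,13): clear
  edge (23,13)–(24,24): clear
  edge (24,24)–(18,24): clear
  edge (18,24)–(13,21): clear
  midpoint (11/2,41/2) outside
  → clear
Obstacle 4 [(0,17) (11,13) (11,21)]:
  edge (0,17)–(11,13): clear
  edge (11,13)–(11,21): clear
  edge (11,21)–(0,17): clear
  midpoint (11/2,41/2) outside
  → clear

FREE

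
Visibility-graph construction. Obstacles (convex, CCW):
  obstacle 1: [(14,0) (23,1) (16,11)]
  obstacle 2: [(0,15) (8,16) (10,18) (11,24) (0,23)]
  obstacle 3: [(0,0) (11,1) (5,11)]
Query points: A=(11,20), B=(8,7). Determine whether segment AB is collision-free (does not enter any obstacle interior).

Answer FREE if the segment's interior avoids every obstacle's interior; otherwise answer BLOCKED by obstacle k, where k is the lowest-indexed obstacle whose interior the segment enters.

Obstacle 1 [(14,0) (23,1) (16,11)]:
  edge (14,0)–(23,1): clear
  edge (23,1)–(16,11): clear
  edge (16,11)–(14,0): clear
  midpoint (19/2,27/2) outside
  → clear
Obstacle 2 [(0,15) (8,16) (10,18) (11,24) (0,23)]:
  edge (0,15)–(8,16): clear
  edge (8,16)–(10,18): clear
  edge (10,18)–(11,24): clear
  edge (11,24)–(0,23): clear
  edge (0,23)–(0,15): clear
  midpoint (19/2,27/2) outside
  → clear
Obstacle 3 [(0,0) (11,1) (5,11)]:
  edge (0,0)–(11,1): clear
  edge (11,1)–(5,11): clear
  edge (5,11)–(0,0): clear
  midpoint (19/2,27/2) outside
  → clear

FREE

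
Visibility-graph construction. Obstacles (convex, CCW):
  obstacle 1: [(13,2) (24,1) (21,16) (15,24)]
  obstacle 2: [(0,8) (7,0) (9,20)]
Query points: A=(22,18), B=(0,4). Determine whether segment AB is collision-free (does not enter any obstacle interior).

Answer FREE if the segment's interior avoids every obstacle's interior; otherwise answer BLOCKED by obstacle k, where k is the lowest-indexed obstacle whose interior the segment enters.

Obstacle 1 [(13,2) (24,1) (21,16) (15,24)]:
  edge (13,2)–(24,1): clear
  edge (24,1)–(21,16): clear
  edge (21,16)–(15,24): crosses AB
  edge (15,24)–(13,2): crosses AB
  → BLOCKED
Obstacle 2 [(0,8) (7,0) (9,20)]:
  edge (0,8)–(7,0): crosses AB
  edge (7,0)–(9,20): crosses AB
  edge (9,20)–(0,8): clear
  → BLOCKED

BLOCKED by obstacle 1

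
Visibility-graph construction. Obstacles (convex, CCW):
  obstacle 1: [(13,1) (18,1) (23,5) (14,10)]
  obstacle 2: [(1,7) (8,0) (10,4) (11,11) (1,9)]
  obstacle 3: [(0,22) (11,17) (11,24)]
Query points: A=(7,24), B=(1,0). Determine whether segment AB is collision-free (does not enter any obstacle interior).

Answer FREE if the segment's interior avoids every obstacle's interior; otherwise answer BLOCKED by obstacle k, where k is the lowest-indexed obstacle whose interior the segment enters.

BLOCKED by obstacle 2

Obstacle 1 [(13,1) (18,1) (23,5) (14,10)]:
  edge (13,1)–(18,1): clear
  edge (18,1)–(23,5): clear
  edge (23,5)–(14,10): clear
  edge (14,10)–(13,1): clear
  midpoint (4,12) outside
  → clear
Obstacle 2 [(1,7) (8,0) (10,4) (11,11) (1,9)]:
  edge (1,7)–(8,0): crosses AB
  edge (8,0)–(10,4): clear
  edge (10,4)–(11,11): clear
  edge (11,11)–(1,9): crosses AB
  edge (1,9)–(1,7): clear
  → BLOCKED
Obstacle 3 [(0,22) (11,17) (11,24)]:
  edge (0,22)–(11,17): crosses AB
  edge (11,17)–(11,24): clear
  edge (11,24)–(0,22): crosses AB
  → BLOCKED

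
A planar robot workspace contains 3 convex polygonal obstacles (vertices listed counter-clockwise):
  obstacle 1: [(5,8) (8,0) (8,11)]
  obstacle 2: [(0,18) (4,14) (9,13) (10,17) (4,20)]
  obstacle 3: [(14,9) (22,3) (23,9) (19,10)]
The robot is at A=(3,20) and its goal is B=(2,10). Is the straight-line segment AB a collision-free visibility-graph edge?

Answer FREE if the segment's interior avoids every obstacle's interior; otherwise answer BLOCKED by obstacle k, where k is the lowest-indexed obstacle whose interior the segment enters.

Obstacle 1 [(5,8) (8,0) (8,11)]:
  edge (5,8)–(8,0): clear
  edge (8,0)–(8,11): clear
  edge (8,11)–(5,8): clear
  midpoint (5/2,15) outside
  → clear
Obstacle 2 [(0,18) (4,14) (9,13) (10,17) (4,20)]:
  edge (0,18)–(4,14): crosses AB
  edge (4,14)–(9,13): clear
  edge (9,13)–(10,17): clear
  edge (10,17)–(4,20): clear
  edge (4,20)–(0,18): crosses AB
  → BLOCKED
Obstacle 3 [(14,9) (22,3) (23,9) (19,10)]:
  edge (14,9)–(22,3): clear
  edge (22,3)–(23,9): clear
  edge (23,9)–(19,10): clear
  edge (19,10)–(14,9): clear
  midpoint (5/2,15) outside
  → clear

BLOCKED by obstacle 2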